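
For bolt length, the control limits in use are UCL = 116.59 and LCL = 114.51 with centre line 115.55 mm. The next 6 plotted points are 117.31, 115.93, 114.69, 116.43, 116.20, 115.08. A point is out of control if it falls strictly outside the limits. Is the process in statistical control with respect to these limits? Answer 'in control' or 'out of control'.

Compare each point to [114.51, 116.59]: sample 1 = 117.31 > UCL.

out of control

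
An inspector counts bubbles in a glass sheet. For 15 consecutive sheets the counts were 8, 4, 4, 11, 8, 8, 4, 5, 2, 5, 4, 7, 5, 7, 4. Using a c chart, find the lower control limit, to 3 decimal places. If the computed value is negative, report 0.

c̄ = (8 + 4 + 4 + 11 + 8 + 8 + 4 + 5 + 2 + 5 + 4 + 7 + 5 + 7 + 4) / 15 = 86 / 15 = 5.7333
LCL = c̄ − 3√c̄ = 5.7333 − 3 × 2.3944 = -1.4500 → 0 (cannot be negative)

0.000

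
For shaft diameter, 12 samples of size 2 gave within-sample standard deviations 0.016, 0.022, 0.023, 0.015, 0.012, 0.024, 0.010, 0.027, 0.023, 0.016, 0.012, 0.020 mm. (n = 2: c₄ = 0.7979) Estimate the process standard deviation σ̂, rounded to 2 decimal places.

0.02

s̄ = (0.016 + 0.022 + 0.023 + 0.015 + 0.012 + 0.024 + 0.010 + 0.027 + 0.023 + 0.016 + 0.012 + 0.020) / 12 = 0.0183
σ̂ = s̄ / c₄ = 0.0183 / 0.7979 = 0.0230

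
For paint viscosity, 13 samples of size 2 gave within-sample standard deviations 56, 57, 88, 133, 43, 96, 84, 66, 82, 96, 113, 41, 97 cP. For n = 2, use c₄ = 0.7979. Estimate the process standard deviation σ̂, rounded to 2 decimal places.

s̄ = (56 + 57 + 88 + 133 + 43 + 96 + 84 + 66 + 82 + 96 + 113 + 41 + 97) / 13 = 80.9231
σ̂ = s̄ / c₄ = 80.9231 / 0.7979 = 101.4201

101.42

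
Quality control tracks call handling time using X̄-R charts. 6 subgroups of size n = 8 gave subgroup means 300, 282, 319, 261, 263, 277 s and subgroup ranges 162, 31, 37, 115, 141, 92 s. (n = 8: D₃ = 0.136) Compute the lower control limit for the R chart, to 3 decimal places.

13.101

R̄ = (162 + 31 + 37 + 115 + 141 + 92) / 6 = 578.0000 / 6 = 96.3333
LCL_R = D₃·R̄ = 0.136 × 96.3333 = 13.1013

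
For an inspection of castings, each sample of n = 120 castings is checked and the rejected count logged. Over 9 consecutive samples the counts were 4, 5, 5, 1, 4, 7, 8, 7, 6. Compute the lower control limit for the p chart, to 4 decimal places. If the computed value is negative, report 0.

p̄ = Σdᵢ / (k·n) = 47 / (9 × 120) = 0.04352
LCL = p̄ − 3·√(p̄(1−p̄)/n) = 0.04352 − 3 × 0.01862 = -0.01235 → 0 (negative, so LCL = 0)

0.0000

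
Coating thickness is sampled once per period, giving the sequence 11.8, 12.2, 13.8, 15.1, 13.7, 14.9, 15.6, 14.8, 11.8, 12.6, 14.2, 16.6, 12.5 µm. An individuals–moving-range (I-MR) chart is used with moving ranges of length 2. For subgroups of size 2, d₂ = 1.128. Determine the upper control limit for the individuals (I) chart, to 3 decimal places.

18.093

X̄ = (11.8 + 12.2 + 13.8 + 15.1 + 13.7 + 14.9 + 15.6 + 14.8 + 11.8 + 12.6 + 14.2 + 16.6 + 12.5) / 13 = 13.8154
Moving ranges: 0.4, 1.6, 1.3, 1.4, 1.2, 0.7, 0.8, 3.0, 0.8, 1.6, 2.4, 4.1; M̄R̄ = 19.3000 / 12 = 1.6083
UCL = X̄ + 3·M̄R̄/d₂ = 13.8154 + 3 × 1.6083 / 1.128 = 18.0929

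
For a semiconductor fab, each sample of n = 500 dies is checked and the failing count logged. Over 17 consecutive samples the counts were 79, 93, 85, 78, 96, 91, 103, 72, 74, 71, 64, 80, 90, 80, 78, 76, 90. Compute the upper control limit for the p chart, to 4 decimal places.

p̄ = Σdᵢ / (k·n) = 1400 / (17 × 500) = 0.16471
UCL = p̄ + 3·√(p̄(1−p̄)/n) = 0.16471 + 3 × √(0.16471×0.83529/500) = 0.16471 + 3 × 0.01659 = 0.21447

0.2145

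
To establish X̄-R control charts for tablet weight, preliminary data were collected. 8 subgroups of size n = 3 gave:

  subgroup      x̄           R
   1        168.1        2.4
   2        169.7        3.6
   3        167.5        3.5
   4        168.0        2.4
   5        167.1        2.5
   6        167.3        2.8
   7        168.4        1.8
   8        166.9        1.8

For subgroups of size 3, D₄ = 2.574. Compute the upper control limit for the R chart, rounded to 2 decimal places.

6.69

R̄ = (2.4 + 3.6 + 3.5 + 2.4 + 2.5 + 2.8 + 1.8 + 1.8) / 8 = 20.8000 / 8 = 2.6000
UCL_R = D₄·R̄ = 2.574 × 2.6000 = 6.6924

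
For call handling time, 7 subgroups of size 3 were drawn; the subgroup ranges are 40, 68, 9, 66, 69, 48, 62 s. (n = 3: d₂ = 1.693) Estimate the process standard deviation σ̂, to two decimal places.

30.55

R̄ = (40 + 68 + 9 + 66 + 69 + 48 + 62) / 7 = 51.7143
σ̂ = R̄ / d₂ = 51.7143 / 1.693 = 30.5459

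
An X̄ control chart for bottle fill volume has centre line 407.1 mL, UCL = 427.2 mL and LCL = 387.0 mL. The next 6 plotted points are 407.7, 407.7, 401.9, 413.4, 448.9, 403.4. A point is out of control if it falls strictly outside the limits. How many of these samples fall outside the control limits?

Compare each point to [387.0, 427.2]: sample 5 = 448.9 > UCL.

1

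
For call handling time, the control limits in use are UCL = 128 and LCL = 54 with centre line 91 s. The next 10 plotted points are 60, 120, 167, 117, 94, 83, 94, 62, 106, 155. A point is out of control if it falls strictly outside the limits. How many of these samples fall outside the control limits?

2

Compare each point to [54, 128]: sample 3 = 167 > UCL; sample 10 = 155 > UCL.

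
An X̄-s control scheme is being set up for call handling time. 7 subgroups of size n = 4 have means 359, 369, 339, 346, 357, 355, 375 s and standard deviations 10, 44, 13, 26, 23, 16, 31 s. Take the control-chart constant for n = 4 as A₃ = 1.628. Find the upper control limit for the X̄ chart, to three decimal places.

395.052

X̄̄ = (359 + 369 + 339 + 346 + 357 + 355 + 375) / 7 = 357.1429
s̄ = (10 + 44 + 13 + 26 + 23 + 16 + 31) / 7 = 23.2857
UCL = X̄̄ + A₃·s̄ = 357.1429 + 1.628 × 23.2857 = 395.0520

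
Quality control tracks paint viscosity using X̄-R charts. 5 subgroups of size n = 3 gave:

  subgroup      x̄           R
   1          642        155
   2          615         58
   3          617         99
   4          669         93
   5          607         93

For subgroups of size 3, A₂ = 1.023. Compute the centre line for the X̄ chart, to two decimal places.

630.00

X̄̄ = (642 + 615 + 617 + 669 + 607) / 5 = 3150.0000 / 5 = 630.0000
CL = X̄̄ = 630.0000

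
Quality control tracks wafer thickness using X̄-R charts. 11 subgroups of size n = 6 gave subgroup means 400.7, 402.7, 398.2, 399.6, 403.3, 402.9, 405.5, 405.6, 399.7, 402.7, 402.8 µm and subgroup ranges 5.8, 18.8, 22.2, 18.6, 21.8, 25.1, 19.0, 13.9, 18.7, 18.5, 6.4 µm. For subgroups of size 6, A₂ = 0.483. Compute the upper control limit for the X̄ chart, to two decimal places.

X̄̄ = (400.7 + 402.7 + 398.2 + 399.6 + 403.3 + 402.9 + 405.5 + 405.6 + 399.7 + 402.7 + 402.8) / 11 = 4423.7000 / 11 = 402.1545
R̄ = (5.8 + 18.8 + 22.2 + 18.6 + 21.8 + 25.1 + 19.0 + 13.9 + 18.7 + 18.5 + 6.4) / 11 = 188.8000 / 11 = 17.1636
UCL = X̄̄ + A₂·R̄ = 402.1545 + 0.483 × 17.1636 = 410.4446

410.44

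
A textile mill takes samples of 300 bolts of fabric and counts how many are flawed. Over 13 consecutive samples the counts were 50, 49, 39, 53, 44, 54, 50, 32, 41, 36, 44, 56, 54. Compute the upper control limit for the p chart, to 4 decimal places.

0.2169

p̄ = Σdᵢ / (k·n) = 602 / (13 × 300) = 0.15436
UCL = p̄ + 3·√(p̄(1−p̄)/n) = 0.15436 + 3 × √(0.15436×0.84564/300) = 0.15436 + 3 × 0.02086 = 0.21694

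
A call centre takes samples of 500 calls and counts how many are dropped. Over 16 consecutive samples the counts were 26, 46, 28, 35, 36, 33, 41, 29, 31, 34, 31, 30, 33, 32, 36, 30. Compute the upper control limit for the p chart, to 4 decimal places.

p̄ = Σdᵢ / (k·n) = 531 / (16 × 500) = 0.06638
UCL = p̄ + 3·√(p̄(1−p̄)/n) = 0.06638 + 3 × √(0.06638×0.93363/500) = 0.06638 + 3 × 0.01113 = 0.09977

0.0998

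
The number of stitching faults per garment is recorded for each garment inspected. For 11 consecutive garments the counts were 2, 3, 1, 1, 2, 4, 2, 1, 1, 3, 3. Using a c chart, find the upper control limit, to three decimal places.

c̄ = (2 + 3 + 1 + 1 + 2 + 4 + 2 + 1 + 1 + 3 + 3) / 11 = 23 / 11 = 2.0909
UCL = c̄ + 3√c̄ = 2.0909 + 3 × √2.0909 = 2.0909 + 3 × 1.4460 = 6.4289

6.429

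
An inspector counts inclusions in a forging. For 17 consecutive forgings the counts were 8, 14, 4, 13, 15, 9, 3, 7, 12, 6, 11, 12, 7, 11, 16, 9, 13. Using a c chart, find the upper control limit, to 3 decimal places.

c̄ = (8 + 14 + 4 + 13 + 15 + 9 + 3 + 7 + 12 + 6 + 11 + 12 + 7 + 11 + 16 + 9 + 13) / 17 = 170 / 17 = 10.0000
UCL = c̄ + 3√c̄ = 10.0000 + 3 × √10.0000 = 10.0000 + 3 × 3.1623 = 19.4868

19.487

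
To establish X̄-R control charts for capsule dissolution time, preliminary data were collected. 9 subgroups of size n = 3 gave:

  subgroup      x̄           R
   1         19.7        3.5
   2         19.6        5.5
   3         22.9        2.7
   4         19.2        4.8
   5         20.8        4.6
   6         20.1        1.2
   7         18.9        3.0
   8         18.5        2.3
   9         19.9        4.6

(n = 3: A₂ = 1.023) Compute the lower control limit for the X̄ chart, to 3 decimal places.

16.295

X̄̄ = (19.7 + 19.6 + 22.9 + 19.2 + 20.8 + 20.1 + 18.9 + 18.5 + 19.9) / 9 = 179.6000 / 9 = 19.9556
R̄ = (3.5 + 5.5 + 2.7 + 4.8 + 4.6 + 1.2 + 3.0 + 2.3 + 4.6) / 9 = 32.2000 / 9 = 3.5778
LCL = X̄̄ − A₂·R̄ = 19.9556 − 1.023 × 3.5778 = 16.2955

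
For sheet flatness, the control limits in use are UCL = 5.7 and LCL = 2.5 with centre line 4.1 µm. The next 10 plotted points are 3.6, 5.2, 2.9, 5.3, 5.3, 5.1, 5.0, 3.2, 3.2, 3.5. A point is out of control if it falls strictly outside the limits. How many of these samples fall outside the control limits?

0

All 10 points lie within [2.5, 5.7].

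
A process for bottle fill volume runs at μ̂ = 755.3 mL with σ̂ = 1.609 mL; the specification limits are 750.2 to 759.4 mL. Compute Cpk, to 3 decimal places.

0.849

Cpu = (USL − μ̂) / (3σ̂) = (759.4 − 755.3) / (3 × 1.609) = 0.8494; Cpl = (μ̂ − LSL) / (3σ̂) = (755.3 − 750.2) / (3 × 1.609) = 1.0566; Cpk = min(Cpu, Cpl) = 0.8494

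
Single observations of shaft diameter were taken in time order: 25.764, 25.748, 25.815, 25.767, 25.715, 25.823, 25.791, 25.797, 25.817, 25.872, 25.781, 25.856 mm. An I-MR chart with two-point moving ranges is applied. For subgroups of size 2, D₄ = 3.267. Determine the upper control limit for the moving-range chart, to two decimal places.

0.17

Moving ranges: 0.016, 0.067, 0.048, 0.052, 0.108, 0.032, 0.006, 0.020, 0.055, 0.091, 0.075; M̄R̄ = 0.5700 / 11 = 0.0518
UCL_MR = D₄·M̄R̄ = 3.267 × 0.0518 = 0.1693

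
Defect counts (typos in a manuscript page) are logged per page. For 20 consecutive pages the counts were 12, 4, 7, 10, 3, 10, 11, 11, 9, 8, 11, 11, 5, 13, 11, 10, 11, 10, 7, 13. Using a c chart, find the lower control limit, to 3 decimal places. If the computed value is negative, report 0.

c̄ = (12 + 4 + 7 + 10 + 3 + 10 + 11 + 11 + 9 + 8 + 11 + 11 + 5 + 13 + 11 + 10 + 11 + 10 + 7 + 13) / 20 = 187 / 20 = 9.3500
LCL = c̄ − 3√c̄ = 9.3500 − 3 × 3.0578 = 0.1767

0.177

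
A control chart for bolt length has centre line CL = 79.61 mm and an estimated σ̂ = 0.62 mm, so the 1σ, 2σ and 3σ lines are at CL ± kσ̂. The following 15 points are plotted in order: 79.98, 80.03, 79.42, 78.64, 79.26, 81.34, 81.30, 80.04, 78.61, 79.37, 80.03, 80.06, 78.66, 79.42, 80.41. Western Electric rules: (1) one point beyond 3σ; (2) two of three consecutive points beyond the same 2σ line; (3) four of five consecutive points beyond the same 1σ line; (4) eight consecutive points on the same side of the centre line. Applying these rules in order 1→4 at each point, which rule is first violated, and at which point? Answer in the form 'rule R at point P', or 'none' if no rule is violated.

rule 2 at point 7

Zone of each point (C = within 1σ̂, B = 1σ̂–2σ̂, A = 2σ̂–3σ̂, * = beyond 3σ̂; sign = side of CL): 1:+C, 2:+C, 3:-C, 4:-B, 5:-C, 6:+A, 7:+A, 8:+C, 9:-B, 10:-C, 11:+C, 12:+C, 13:-B, 14:-C, 15:+B
Rule 2 (two of three consecutive points beyond the same 2σ limit) is satisfied at point 7.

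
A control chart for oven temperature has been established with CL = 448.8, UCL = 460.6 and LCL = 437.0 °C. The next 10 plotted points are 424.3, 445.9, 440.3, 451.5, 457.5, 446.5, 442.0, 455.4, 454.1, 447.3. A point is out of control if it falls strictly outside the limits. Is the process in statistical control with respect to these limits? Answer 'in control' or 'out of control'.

out of control

Compare each point to [437.0, 460.6]: sample 1 = 424.3 < LCL.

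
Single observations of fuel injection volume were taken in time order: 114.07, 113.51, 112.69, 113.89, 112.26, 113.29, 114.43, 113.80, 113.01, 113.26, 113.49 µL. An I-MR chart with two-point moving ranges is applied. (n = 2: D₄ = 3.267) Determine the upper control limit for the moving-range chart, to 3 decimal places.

Moving ranges: 0.56, 0.82, 1.20, 1.63, 1.03, 1.14, 0.63, 0.79, 0.25, 0.23; M̄R̄ = 8.2800 / 10 = 0.8280
UCL_MR = D₄·M̄R̄ = 3.267 × 0.8280 = 2.7051

2.705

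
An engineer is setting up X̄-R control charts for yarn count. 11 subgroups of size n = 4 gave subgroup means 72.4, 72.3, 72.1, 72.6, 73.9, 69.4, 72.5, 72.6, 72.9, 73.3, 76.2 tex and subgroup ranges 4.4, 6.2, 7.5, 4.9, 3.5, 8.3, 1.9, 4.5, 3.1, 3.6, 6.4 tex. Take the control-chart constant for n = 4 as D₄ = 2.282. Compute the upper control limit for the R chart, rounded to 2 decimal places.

11.26

R̄ = (4.4 + 6.2 + 7.5 + 4.9 + 3.5 + 8.3 + 1.9 + 4.5 + 3.1 + 3.6 + 6.4) / 11 = 54.3000 / 11 = 4.9364
UCL_R = D₄·R̄ = 2.282 × 4.9364 = 11.2648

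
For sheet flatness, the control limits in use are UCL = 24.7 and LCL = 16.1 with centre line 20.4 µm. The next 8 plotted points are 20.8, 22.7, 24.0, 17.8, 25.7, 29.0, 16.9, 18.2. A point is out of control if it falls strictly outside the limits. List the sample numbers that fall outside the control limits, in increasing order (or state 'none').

5, 6

Compare each point to [16.1, 24.7]: sample 5 = 25.7 > UCL; sample 6 = 29.0 > UCL.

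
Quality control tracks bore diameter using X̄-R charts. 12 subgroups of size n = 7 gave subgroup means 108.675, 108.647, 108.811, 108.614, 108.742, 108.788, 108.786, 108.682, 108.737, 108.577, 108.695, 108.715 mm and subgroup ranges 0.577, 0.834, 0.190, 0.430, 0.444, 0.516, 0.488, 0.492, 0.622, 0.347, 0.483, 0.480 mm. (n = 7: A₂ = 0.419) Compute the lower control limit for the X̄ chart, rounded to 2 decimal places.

X̄̄ = (108.675 + 108.647 + 108.811 + 108.614 + 108.742 + 108.788 + 108.786 + 108.682 + 108.737 + 108.577 + 108.695 + 108.715) / 12 = 1304.4690 / 12 = 108.7058
R̄ = (0.577 + 0.834 + 0.190 + 0.430 + 0.444 + 0.516 + 0.488 + 0.492 + 0.622 + 0.347 + 0.483 + 0.480) / 12 = 5.9030 / 12 = 0.4919
LCL = X̄̄ − A₂·R̄ = 108.7058 − 0.419 × 0.4919 = 108.4996

108.50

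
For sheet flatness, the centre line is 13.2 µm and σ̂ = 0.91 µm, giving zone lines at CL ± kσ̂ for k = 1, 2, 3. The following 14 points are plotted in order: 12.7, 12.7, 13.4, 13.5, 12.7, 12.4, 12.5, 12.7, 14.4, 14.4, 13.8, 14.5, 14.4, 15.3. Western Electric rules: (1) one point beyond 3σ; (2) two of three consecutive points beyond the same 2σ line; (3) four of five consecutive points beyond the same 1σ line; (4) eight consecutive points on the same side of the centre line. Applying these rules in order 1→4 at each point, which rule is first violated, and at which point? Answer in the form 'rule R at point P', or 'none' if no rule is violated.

Zone of each point (C = within 1σ̂, B = 1σ̂–2σ̂, A = 2σ̂–3σ̂, * = beyond 3σ̂; sign = side of CL): 1:-C, 2:-C, 3:+C, 4:+C, 5:-C, 6:-C, 7:-C, 8:-C, 9:+B, 10:+B, 11:+C, 12:+B, 13:+B, 14:+A
Rule 3 (four of five consecutive points beyond the same 1σ limit) is satisfied at point 13.

rule 3 at point 13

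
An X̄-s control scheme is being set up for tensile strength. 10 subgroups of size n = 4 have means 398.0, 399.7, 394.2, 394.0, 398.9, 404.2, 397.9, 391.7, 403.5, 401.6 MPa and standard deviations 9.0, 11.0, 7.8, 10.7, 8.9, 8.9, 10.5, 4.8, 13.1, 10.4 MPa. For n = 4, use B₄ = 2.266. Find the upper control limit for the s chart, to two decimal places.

21.55

s̄ = (9.0 + 11.0 + 7.8 + 10.7 + 8.9 + 8.9 + 10.5 + 4.8 + 13.1 + 10.4) / 10 = 9.5100
UCL_s = B₄·s̄ = 2.266 × 9.5100 = 21.5497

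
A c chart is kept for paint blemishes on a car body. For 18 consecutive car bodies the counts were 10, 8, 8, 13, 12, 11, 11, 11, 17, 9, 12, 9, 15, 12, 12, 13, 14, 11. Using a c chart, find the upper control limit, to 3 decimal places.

c̄ = (10 + 8 + 8 + 13 + 12 + 11 + 11 + 11 + 17 + 9 + 12 + 9 + 15 + 12 + 12 + 13 + 14 + 11) / 18 = 208 / 18 = 11.5556
UCL = c̄ + 3√c̄ = 11.5556 + 3 × √11.5556 = 11.5556 + 3 × 3.3993 = 21.7536

21.754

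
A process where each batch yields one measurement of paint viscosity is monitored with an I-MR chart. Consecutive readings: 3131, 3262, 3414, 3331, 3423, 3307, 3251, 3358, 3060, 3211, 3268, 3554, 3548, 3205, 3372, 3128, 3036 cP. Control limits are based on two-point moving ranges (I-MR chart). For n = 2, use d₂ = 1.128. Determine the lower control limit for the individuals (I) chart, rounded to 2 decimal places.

2890.05

X̄ = (3131 + 3262 + 3414 + 3331 + 3423 + 3307 + 3251 + 3358 + 3060 + 3211 + 3268 + 3554 + 3548 + 3205 + 3372 + 3128 + 3036) / 17 = 3285.8235
Moving ranges: 131, 152, 83, 92, 116, 56, 107, 298, 151, 57, 286, 6, 343, 167, 244, 92; M̄R̄ = 2381.0000 / 16 = 148.8125
LCL = X̄ − 3·M̄R̄/d₂ = 3285.8235 − 3 × 148.8125 / 1.128 = 2890.0456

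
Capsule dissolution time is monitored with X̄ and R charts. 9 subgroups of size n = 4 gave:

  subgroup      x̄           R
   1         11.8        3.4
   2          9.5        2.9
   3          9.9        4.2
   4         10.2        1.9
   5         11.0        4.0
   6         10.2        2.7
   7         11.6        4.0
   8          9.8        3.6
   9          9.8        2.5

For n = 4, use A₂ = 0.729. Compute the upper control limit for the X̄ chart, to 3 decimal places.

X̄̄ = (11.8 + 9.5 + 9.9 + 10.2 + 11.0 + 10.2 + 11.6 + 9.8 + 9.8) / 9 = 93.8000 / 9 = 10.4222
R̄ = (3.4 + 2.9 + 4.2 + 1.9 + 4.0 + 2.7 + 4.0 + 3.6 + 2.5) / 9 = 29.2000 / 9 = 3.2444
UCL = X̄̄ + A₂·R̄ = 10.4222 + 0.729 × 3.2444 = 12.7874

12.787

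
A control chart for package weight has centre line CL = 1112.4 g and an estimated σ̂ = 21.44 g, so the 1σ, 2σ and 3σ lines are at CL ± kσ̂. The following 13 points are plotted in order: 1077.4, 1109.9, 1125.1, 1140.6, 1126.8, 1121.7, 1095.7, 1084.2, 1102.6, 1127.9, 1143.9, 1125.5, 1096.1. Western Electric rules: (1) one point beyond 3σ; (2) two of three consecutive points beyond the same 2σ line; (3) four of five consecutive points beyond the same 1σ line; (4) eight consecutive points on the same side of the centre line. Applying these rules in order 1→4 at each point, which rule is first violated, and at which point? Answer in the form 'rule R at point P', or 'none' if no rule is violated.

none

Zone of each point (C = within 1σ̂, B = 1σ̂–2σ̂, A = 2σ̂–3σ̂, * = beyond 3σ̂; sign = side of CL): 1:-B, 2:-C, 3:+C, 4:+B, 5:+C, 6:+C, 7:-C, 8:-B, 9:-C, 10:+C, 11:+B, 12:+C, 13:-C
No rule fires across all 13 points.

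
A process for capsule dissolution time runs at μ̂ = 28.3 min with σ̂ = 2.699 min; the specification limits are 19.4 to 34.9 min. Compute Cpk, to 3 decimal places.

0.815

Cpu = (USL − μ̂) / (3σ̂) = (34.9 − 28.3) / (3 × 2.699) = 0.8151; Cpl = (μ̂ − LSL) / (3σ̂) = (28.3 − 19.4) / (3 × 2.699) = 1.0992; Cpk = min(Cpu, Cpl) = 0.8151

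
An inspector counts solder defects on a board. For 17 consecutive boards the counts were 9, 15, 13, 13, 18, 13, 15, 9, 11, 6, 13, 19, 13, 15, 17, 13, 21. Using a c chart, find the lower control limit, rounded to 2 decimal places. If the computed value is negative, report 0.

2.60

c̄ = (9 + 15 + 13 + 13 + 18 + 13 + 15 + 9 + 11 + 6 + 13 + 19 + 13 + 15 + 17 + 13 + 21) / 17 = 233 / 17 = 13.7059
LCL = c̄ − 3√c̄ = 13.7059 − 3 × 3.7021 = 2.5994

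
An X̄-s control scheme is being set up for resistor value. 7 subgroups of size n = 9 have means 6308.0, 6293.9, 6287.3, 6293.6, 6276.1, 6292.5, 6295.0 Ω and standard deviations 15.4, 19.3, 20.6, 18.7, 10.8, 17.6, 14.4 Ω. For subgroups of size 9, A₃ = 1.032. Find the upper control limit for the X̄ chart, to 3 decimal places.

X̄̄ = (6308.0 + 6293.9 + 6287.3 + 6293.6 + 6276.1 + 6292.5 + 6295.0) / 7 = 6292.3429
s̄ = (15.4 + 19.3 + 20.6 + 18.7 + 10.8 + 17.6 + 14.4) / 7 = 16.6857
UCL = X̄̄ + A₃·s̄ = 6292.3429 + 1.032 × 16.6857 = 6309.5625

6309.563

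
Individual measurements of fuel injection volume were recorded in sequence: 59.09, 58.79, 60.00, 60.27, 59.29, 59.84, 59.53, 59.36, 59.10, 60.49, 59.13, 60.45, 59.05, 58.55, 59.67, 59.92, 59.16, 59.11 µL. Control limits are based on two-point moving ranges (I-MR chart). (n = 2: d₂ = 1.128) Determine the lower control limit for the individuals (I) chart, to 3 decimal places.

X̄ = (59.09 + 58.79 + 60.00 + 60.27 + 59.29 + 59.84 + 59.53 + 59.36 + 59.10 + 60.49 + 59.13 + 60.45 + 59.05 + 58.55 + 59.67 + 59.92 + 59.16 + 59.11) / 18 = 59.4889
Moving ranges: 0.30, 1.21, 0.27, 0.98, 0.55, 0.31, 0.17, 0.26, 1.39, 1.36, 1.32, 1.40, 0.50, 1.12, 0.25, 0.76, 0.05; M̄R̄ = 12.2000 / 17 = 0.7176
LCL = X̄ − 3·M̄R̄/d₂ = 59.4889 − 3 × 0.7176 / 1.128 = 57.5803

57.580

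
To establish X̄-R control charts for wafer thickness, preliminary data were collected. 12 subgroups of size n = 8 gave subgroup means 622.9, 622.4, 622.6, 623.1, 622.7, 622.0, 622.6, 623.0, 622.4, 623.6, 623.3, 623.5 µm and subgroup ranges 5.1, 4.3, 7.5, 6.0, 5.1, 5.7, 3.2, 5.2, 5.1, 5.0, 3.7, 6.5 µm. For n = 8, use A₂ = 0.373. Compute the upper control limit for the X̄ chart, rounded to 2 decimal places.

624.78

X̄̄ = (622.9 + 622.4 + 622.6 + 623.1 + 622.7 + 622.0 + 622.6 + 623.0 + 622.4 + 623.6 + 623.3 + 623.5) / 12 = 7474.1000 / 12 = 622.8417
R̄ = (5.1 + 4.3 + 7.5 + 6.0 + 5.1 + 5.7 + 3.2 + 5.2 + 5.1 + 5.0 + 3.7 + 6.5) / 12 = 62.4000 / 12 = 5.2000
UCL = X̄̄ + A₂·R̄ = 622.8417 + 0.373 × 5.2000 = 624.7813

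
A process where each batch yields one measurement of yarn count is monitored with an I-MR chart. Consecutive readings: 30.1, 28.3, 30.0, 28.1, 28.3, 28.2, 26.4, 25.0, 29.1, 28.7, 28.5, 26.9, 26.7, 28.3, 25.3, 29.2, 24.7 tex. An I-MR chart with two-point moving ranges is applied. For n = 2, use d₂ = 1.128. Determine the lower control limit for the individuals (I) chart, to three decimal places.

23.032

X̄ = (30.1 + 28.3 + 30.0 + 28.1 + 28.3 + 28.2 + 26.4 + 25.0 + 29.1 + 28.7 + 28.5 + 26.9 + 26.7 + 28.3 + 25.3 + 29.2 + 24.7) / 17 = 27.7529
Moving ranges: 1.8, 1.7, 1.9, 0.2, 0.1, 1.8, 1.4, 4.1, 0.4, 0.2, 1.6, 0.2, 1.6, 3.0, 3.9, 4.5; M̄R̄ = 28.4000 / 16 = 1.7750
LCL = X̄ − 3·M̄R̄/d₂ = 27.7529 − 3 × 1.7750 / 1.128 = 23.0322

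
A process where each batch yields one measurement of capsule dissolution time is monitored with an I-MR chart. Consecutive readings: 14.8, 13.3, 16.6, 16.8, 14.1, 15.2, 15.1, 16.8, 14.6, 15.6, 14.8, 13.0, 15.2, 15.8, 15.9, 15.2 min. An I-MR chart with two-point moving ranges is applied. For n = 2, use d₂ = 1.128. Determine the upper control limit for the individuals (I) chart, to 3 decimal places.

18.721

X̄ = (14.8 + 13.3 + 16.6 + 16.8 + 14.1 + 15.2 + 15.1 + 16.8 + 14.6 + 15.6 + 14.8 + 13.0 + 15.2 + 15.8 + 15.9 + 15.2) / 16 = 15.1750
Moving ranges: 1.5, 3.3, 0.2, 2.7, 1.1, 0.1, 1.7, 2.2, 1.0, 0.8, 1.8, 2.2, 0.6, 0.1, 0.7; M̄R̄ = 20.0000 / 15 = 1.3333
UCL = X̄ + 3·M̄R̄/d₂ = 15.1750 + 3 × 1.3333 / 1.128 = 18.7211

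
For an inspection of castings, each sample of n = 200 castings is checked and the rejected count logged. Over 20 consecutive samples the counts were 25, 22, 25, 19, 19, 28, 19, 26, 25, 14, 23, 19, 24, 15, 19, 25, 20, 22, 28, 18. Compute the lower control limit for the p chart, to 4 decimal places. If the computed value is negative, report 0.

0.0427

p̄ = Σdᵢ / (k·n) = 435 / (20 × 200) = 0.10875
LCL = p̄ − 3·√(p̄(1−p̄)/n) = 0.10875 − 3 × 0.02201 = 0.04271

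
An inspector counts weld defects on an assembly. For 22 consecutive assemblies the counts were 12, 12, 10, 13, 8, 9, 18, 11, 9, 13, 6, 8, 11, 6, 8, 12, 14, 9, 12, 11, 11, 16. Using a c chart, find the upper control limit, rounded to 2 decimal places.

c̄ = (12 + 12 + 10 + 13 + 8 + 9 + 18 + 11 + 9 + 13 + 6 + 8 + 11 + 6 + 8 + 12 + 14 + 9 + 12 + 11 + 11 + 16) / 22 = 239 / 22 = 10.8636
UCL = c̄ + 3√c̄ = 10.8636 + 3 × √10.8636 = 10.8636 + 3 × 3.2960 = 20.7516

20.75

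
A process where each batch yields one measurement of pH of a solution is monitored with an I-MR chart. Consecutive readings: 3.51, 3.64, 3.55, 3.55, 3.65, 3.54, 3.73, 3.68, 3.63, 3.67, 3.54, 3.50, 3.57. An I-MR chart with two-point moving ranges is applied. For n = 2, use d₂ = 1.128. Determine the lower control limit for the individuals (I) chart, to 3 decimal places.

3.375

X̄ = (3.51 + 3.64 + 3.55 + 3.55 + 3.65 + 3.54 + 3.73 + 3.68 + 3.63 + 3.67 + 3.54 + 3.50 + 3.57) / 13 = 3.5969
Moving ranges: 0.13, 0.09, 0.00, 0.10, 0.11, 0.19, 0.05, 0.05, 0.04, 0.13, 0.04, 0.07; M̄R̄ = 1.0000 / 12 = 0.0833
LCL = X̄ − 3·M̄R̄/d₂ = 3.5969 − 3 × 0.0833 / 1.128 = 3.3753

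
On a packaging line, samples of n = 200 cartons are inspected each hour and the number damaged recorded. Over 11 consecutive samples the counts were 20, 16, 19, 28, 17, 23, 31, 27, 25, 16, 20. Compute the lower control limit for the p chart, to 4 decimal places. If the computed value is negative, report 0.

p̄ = Σdᵢ / (k·n) = 242 / (11 × 200) = 0.11000
LCL = p̄ − 3·√(p̄(1−p̄)/n) = 0.11000 − 3 × 0.02212 = 0.04363

0.0436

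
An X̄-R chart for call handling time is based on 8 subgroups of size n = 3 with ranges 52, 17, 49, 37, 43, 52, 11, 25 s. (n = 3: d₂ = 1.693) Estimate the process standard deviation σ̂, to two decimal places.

R̄ = (52 + 17 + 49 + 37 + 43 + 52 + 11 + 25) / 8 = 35.7500
σ̂ = R̄ / d₂ = 35.7500 / 1.693 = 21.1164

21.12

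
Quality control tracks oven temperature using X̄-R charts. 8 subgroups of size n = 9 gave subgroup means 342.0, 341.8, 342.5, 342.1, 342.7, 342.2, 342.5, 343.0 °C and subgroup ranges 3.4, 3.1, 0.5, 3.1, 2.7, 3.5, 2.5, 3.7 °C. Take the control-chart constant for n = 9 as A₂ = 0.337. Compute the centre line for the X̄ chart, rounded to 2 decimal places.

X̄̄ = (342.0 + 341.8 + 342.5 + 342.1 + 342.7 + 342.2 + 342.5 + 343.0) / 8 = 2738.8000 / 8 = 342.3500
CL = X̄̄ = 342.3500

342.35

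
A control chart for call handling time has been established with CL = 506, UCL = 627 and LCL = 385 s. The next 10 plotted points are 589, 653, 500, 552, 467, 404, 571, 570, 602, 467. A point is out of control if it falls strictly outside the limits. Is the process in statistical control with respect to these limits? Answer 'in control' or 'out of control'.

out of control

Compare each point to [385, 627]: sample 2 = 653 > UCL.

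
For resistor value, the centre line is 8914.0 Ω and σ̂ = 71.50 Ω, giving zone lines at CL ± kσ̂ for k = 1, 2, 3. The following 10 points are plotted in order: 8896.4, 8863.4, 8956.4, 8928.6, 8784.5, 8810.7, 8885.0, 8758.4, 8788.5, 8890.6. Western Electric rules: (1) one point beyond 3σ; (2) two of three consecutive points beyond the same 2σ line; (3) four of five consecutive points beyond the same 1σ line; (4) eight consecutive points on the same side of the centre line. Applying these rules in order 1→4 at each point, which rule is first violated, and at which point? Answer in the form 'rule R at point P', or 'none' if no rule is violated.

Zone of each point (C = within 1σ̂, B = 1σ̂–2σ̂, A = 2σ̂–3σ̂, * = beyond 3σ̂; sign = side of CL): 1:-C, 2:-C, 3:+C, 4:+C, 5:-B, 6:-B, 7:-C, 8:-A, 9:-B, 10:-C
Rule 3 (four of five consecutive points beyond the same 1σ limit) is satisfied at point 9.

rule 3 at point 9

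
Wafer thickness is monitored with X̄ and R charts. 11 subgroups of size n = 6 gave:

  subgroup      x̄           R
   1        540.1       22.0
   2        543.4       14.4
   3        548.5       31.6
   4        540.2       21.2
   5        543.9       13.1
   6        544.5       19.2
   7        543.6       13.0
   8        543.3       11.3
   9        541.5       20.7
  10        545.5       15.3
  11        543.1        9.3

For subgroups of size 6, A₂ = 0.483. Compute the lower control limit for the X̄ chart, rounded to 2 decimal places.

X̄̄ = (540.1 + 543.4 + 548.5 + 540.2 + 543.9 + 544.5 + 543.6 + 543.3 + 541.5 + 545.5 + 543.1) / 11 = 5977.6000 / 11 = 543.4182
R̄ = (22.0 + 14.4 + 31.6 + 21.2 + 13.1 + 19.2 + 13.0 + 11.3 + 20.7 + 15.3 + 9.3) / 11 = 191.1000 / 11 = 17.3727
LCL = X̄̄ − A₂·R̄ = 543.4182 − 0.483 × 17.3727 = 535.0272

535.03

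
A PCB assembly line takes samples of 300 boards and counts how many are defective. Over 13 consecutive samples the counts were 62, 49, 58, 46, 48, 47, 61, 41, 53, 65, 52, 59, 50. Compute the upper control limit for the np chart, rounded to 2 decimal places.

p̄ = Σdᵢ / (k·n) = 691 / (13 × 300) = 0.17718
UCL = np̄ + 3·√(np̄(1−p̄)) = 53.1538 + 3 × √(53.1538×0.82282) = 53.1538 + 3 × 6.6133 = 72.9938

72.99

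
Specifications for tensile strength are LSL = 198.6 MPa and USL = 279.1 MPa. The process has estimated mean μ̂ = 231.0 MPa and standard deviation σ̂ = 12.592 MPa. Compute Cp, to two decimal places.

Cp = (USL − LSL) / (6σ̂) = (279.1 − 198.6) / (6 × 12.592) = 80.5000 / 75.5520 = 1.0655

1.07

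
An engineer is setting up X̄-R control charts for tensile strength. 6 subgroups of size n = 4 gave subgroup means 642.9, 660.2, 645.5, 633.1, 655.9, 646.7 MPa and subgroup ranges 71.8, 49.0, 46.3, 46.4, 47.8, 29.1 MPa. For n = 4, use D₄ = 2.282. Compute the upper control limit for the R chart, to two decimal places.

110.45

R̄ = (71.8 + 49.0 + 46.3 + 46.4 + 47.8 + 29.1) / 6 = 290.4000 / 6 = 48.4000
UCL_R = D₄·R̄ = 2.282 × 48.4000 = 110.4488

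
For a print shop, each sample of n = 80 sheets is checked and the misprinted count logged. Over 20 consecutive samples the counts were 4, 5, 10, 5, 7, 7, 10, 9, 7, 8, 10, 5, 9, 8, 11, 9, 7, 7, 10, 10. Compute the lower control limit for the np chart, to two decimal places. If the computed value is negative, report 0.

p̄ = Σdᵢ / (k·n) = 158 / (20 × 80) = 0.09875
LCL = np̄ − 3·√(np̄(1−p̄)) = 7.9000 − 3 × 2.6683 = -0.1049 → 0 (negative, so LCL = 0)

0.00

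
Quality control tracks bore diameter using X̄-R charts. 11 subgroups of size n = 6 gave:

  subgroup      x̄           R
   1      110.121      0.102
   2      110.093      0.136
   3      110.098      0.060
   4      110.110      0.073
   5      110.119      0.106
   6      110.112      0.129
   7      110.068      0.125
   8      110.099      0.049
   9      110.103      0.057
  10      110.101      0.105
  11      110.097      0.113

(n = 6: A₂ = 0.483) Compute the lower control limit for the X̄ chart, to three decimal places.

110.056

X̄̄ = (110.121 + 110.093 + 110.098 + 110.110 + 110.119 + 110.112 + 110.068 + 110.099 + 110.103 + 110.101 + 110.097) / 11 = 1211.1210 / 11 = 110.1019
R̄ = (0.102 + 0.136 + 0.060 + 0.073 + 0.106 + 0.129 + 0.125 + 0.049 + 0.057 + 0.105 + 0.113) / 11 = 1.0550 / 11 = 0.0959
LCL = X̄̄ − A₂·R̄ = 110.1019 − 0.483 × 0.0959 = 110.0556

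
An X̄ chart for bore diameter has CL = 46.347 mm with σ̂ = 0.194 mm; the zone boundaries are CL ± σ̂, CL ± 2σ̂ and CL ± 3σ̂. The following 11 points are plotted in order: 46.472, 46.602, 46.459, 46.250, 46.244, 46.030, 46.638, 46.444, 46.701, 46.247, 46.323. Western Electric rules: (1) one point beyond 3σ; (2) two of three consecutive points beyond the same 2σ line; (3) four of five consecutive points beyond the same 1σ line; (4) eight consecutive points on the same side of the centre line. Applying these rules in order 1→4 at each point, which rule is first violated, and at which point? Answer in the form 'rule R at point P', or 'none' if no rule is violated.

Zone of each point (C = within 1σ̂, B = 1σ̂–2σ̂, A = 2σ̂–3σ̂, * = beyond 3σ̂; sign = side of CL): 1:+C, 2:+B, 3:+C, 4:-C, 5:-C, 6:-B, 7:+B, 8:+C, 9:+B, 10:-C, 11:-C
No rule fires across all 11 points.

none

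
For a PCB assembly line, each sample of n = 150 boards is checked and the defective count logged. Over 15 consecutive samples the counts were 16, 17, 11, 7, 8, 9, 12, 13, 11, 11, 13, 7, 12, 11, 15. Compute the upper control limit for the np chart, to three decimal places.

21.322

p̄ = Σdᵢ / (k·n) = 173 / (15 × 150) = 0.07689
UCL = np̄ + 3·√(np̄(1−p̄)) = 11.5333 + 3 × √(11.5333×0.92311) = 11.5333 + 3 × 3.2629 = 21.3220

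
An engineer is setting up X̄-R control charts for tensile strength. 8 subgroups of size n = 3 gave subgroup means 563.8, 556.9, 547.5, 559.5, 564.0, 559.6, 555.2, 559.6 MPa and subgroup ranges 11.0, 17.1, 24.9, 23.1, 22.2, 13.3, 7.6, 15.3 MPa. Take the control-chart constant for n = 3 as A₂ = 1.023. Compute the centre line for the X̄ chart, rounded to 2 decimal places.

X̄̄ = (563.8 + 556.9 + 547.5 + 559.5 + 564.0 + 559.6 + 555.2 + 559.6) / 8 = 4466.1000 / 8 = 558.2625
CL = X̄̄ = 558.2625

558.26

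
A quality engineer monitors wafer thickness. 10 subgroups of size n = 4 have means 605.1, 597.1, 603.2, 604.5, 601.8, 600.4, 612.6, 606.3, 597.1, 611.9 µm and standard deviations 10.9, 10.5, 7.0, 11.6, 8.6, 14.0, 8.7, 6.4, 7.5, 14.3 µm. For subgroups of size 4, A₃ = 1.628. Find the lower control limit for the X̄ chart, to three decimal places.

X̄̄ = (605.1 + 597.1 + 603.2 + 604.5 + 601.8 + 600.4 + 612.6 + 606.3 + 597.1 + 611.9) / 10 = 604.0000
s̄ = (10.9 + 10.5 + 7.0 + 11.6 + 8.6 + 14.0 + 8.7 + 6.4 + 7.5 + 14.3) / 10 = 9.9500
LCL = X̄̄ − A₃·s̄ = 604.0000 − 1.628 × 9.9500 = 587.8014

587.801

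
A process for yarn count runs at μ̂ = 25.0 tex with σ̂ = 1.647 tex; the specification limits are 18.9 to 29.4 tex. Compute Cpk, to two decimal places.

0.89

Cpu = (USL − μ̂) / (3σ̂) = (29.4 − 25.0) / (3 × 1.647) = 0.8905; Cpl = (μ̂ − LSL) / (3σ̂) = (25.0 − 18.9) / (3 × 1.647) = 1.2346; Cpk = min(Cpu, Cpl) = 0.8905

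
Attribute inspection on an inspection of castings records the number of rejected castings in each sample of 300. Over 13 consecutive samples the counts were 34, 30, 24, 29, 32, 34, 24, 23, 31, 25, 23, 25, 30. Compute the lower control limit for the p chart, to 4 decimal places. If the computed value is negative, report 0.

p̄ = Σdᵢ / (k·n) = 364 / (13 × 300) = 0.09333
LCL = p̄ − 3·√(p̄(1−p̄)/n) = 0.09333 − 3 × 0.01680 = 0.04295

0.0429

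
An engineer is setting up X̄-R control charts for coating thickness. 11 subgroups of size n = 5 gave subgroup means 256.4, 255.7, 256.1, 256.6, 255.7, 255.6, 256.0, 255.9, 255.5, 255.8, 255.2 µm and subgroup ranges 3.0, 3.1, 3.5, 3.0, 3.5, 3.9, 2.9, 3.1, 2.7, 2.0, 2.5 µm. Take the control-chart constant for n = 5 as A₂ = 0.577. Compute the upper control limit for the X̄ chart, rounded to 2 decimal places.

257.61

X̄̄ = (256.4 + 255.7 + 256.1 + 256.6 + 255.7 + 255.6 + 256.0 + 255.9 + 255.5 + 255.8 + 255.2) / 11 = 2814.5000 / 11 = 255.8636
R̄ = (3.0 + 3.1 + 3.5 + 3.0 + 3.5 + 3.9 + 2.9 + 3.1 + 2.7 + 2.0 + 2.5) / 11 = 33.2000 / 11 = 3.0182
UCL = X̄̄ + A₂·R̄ = 255.8636 + 0.577 × 3.0182 = 257.6051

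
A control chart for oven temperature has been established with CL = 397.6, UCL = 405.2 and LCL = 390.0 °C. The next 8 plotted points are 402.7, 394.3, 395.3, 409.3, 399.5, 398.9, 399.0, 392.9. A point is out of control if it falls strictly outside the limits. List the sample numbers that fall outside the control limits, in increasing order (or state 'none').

Compare each point to [390.0, 405.2]: sample 4 = 409.3 > UCL.

4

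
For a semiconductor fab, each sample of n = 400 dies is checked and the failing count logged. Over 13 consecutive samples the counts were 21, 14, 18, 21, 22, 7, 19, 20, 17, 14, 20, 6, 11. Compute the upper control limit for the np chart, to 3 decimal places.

p̄ = Σdᵢ / (k·n) = 210 / (13 × 400) = 0.04038
UCL = np̄ + 3·√(np̄(1−p̄)) = 16.1538 + 3 × √(16.1538×0.95962) = 16.1538 + 3 × 3.9372 = 27.9654

27.965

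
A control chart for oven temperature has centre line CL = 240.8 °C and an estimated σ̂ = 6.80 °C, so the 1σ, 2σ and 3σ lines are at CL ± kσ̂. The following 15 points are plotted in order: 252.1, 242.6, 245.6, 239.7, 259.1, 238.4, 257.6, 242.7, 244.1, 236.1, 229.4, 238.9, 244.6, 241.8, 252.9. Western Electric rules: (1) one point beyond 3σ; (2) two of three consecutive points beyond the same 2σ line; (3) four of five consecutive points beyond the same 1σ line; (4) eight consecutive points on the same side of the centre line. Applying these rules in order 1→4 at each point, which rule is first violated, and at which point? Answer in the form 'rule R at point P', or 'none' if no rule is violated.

rule 2 at point 7

Zone of each point (C = within 1σ̂, B = 1σ̂–2σ̂, A = 2σ̂–3σ̂, * = beyond 3σ̂; sign = side of CL): 1:+B, 2:+C, 3:+C, 4:-C, 5:+A, 6:-C, 7:+A, 8:+C, 9:+C, 10:-C, 11:-B, 12:-C, 13:+C, 14:+C, 15:+B
Rule 2 (two of three consecutive points beyond the same 2σ limit) is satisfied at point 7.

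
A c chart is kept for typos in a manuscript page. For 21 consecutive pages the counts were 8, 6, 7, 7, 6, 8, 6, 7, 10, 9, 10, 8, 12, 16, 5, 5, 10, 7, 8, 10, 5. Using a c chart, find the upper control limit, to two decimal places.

c̄ = (8 + 6 + 7 + 7 + 6 + 8 + 6 + 7 + 10 + 9 + 10 + 8 + 12 + 16 + 5 + 5 + 10 + 7 + 8 + 10 + 5) / 21 = 170 / 21 = 8.0952
UCL = c̄ + 3√c̄ = 8.0952 + 3 × √8.0952 = 8.0952 + 3 × 2.8452 = 16.6309

16.63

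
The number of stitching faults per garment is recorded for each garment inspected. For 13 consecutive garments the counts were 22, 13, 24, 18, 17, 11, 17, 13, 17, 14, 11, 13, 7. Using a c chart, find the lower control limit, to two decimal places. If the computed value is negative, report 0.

c̄ = (22 + 13 + 24 + 18 + 17 + 11 + 17 + 13 + 17 + 14 + 11 + 13 + 7) / 13 = 197 / 13 = 15.1538
LCL = c̄ − 3√c̄ = 15.1538 − 3 × 3.8928 = 3.4755

3.48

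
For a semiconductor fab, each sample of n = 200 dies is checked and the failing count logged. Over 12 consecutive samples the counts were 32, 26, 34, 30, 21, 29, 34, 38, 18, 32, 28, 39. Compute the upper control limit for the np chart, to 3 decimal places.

p̄ = Σdᵢ / (k·n) = 361 / (12 × 200) = 0.15042
UCL = np̄ + 3·√(np̄(1−p̄)) = 30.0833 + 3 × √(30.0833×0.84958) = 30.0833 + 3 × 5.0555 = 45.2499

45.250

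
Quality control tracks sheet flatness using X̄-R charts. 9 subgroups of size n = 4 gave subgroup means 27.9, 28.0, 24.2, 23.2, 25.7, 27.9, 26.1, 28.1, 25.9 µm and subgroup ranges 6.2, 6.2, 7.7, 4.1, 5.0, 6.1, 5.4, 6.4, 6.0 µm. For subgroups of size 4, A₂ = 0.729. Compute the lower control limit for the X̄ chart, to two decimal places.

X̄̄ = (27.9 + 28.0 + 24.2 + 23.2 + 25.7 + 27.9 + 26.1 + 28.1 + 25.9) / 9 = 237.0000 / 9 = 26.3333
R̄ = (6.2 + 6.2 + 7.7 + 4.1 + 5.0 + 6.1 + 5.4 + 6.4 + 6.0) / 9 = 53.1000 / 9 = 5.9000
LCL = X̄̄ − A₂·R̄ = 26.3333 − 0.729 × 5.9000 = 22.0322

22.03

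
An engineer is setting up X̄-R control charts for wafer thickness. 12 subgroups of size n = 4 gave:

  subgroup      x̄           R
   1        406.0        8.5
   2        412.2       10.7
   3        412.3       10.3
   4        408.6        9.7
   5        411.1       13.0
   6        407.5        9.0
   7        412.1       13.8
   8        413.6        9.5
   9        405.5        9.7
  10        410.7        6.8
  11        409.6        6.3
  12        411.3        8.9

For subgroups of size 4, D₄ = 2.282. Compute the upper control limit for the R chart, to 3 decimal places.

R̄ = (8.5 + 10.7 + 10.3 + 9.7 + 13.0 + 9.0 + 13.8 + 9.5 + 9.7 + 6.8 + 6.3 + 8.9) / 12 = 116.2000 / 12 = 9.6833
UCL_R = D₄·R̄ = 2.282 × 9.6833 = 22.0974

22.097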